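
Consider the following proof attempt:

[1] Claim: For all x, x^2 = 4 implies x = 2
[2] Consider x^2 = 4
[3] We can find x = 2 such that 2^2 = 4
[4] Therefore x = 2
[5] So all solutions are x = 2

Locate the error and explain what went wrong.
Step 4: Therefore x = 2

Step 4 incorrectly concludes that x = 2 is the only solution. The proof shows that x = 2 is A solution (existence), but does not show it is the ONLY solution (uniqueness). In fact, x = -2 is also a solution since (-2)^2 = 4. Finding one solution doesn't prove there are no others.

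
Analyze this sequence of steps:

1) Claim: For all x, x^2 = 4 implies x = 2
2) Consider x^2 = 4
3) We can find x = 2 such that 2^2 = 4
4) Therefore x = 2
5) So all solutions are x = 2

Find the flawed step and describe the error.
Step 4: Therefore x = 2

Step 4 incorrectly concludes that x = 2 is the only solution. The proof shows that x = 2 is A solution (existence), but does not show it is the ONLY solution (uniqueness). In fact, x = -2 is also a solution since (-2)^2 = 4. Finding one solution doesn't prove there are no others.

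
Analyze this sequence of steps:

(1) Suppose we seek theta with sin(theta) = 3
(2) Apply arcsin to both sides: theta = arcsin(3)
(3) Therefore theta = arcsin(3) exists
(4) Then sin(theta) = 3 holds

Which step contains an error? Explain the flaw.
Step 2: Apply arcsin to both sides: theta = arcsin(3)

Step 2 applies arcsin to 3. However, arcsin(x) is only defined for x in [-1, 1] because sin(theta) can only produce values in that range. Since |3| > 1, arcsin(3) is undefined. There is no angle whose sine equals 3.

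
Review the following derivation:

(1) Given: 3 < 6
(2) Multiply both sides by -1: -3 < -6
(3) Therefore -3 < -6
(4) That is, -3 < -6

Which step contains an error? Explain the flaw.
Step 2: Multiply both sides by -1: -3 < -6

Step 2 multiplies both sides by -1 but fails to reverse the inequality sign. When multiplying (or dividing) an inequality by a negative number, the direction must be reversed. Since 3 < 6, we should get -3 > -6, i.e., -3 > -6.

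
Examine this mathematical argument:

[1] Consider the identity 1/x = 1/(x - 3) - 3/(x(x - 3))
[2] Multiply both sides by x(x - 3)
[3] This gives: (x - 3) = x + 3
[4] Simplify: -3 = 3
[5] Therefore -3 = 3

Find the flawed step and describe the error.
Step 3: This gives: (x - 3) = x + 3

Step 3 makes a sign error when clearing denominators. Multiplying -3/(x(x - 3)) by x(x - 3) gives -3, not +3. The correct result is (x - 3) = x - 3, which is trivially true, not (x - 3) = x + 3. (Step 1 is a valid identity: 1/(x - 3) - 3/(x(x - 3)) = (x - 3)/(x(x - 3)) = 1/x.)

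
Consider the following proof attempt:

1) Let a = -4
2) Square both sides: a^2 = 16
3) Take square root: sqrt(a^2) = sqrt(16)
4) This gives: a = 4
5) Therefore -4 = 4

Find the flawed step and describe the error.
Step 4: This gives: a = 4

Step 4 incorrectly states that sqrt(a^2) = a. The correct identity is sqrt(a^2) = |a|. Since a = -4 < 0, we have sqrt(a^2) = |-4| = 4, not a = -4.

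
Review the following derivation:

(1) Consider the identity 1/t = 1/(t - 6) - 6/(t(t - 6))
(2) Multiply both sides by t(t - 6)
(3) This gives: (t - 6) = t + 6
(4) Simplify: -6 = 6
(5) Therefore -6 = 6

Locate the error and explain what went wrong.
Step 3: This gives: (t - 6) = t + 6

Step 3 makes a sign error when clearing denominators. Multiplying -6/(t(t - 6)) by t(t - 6) gives -6, not +6. The correct result is (t - 6) = t - 6, which is trivially true, not (t - 6) = t + 6. (Step 1 is a valid identity: 1/(t - 6) - 6/(t(t - 6)) = (t - 6)/(t(t - 6)) = 1/t.)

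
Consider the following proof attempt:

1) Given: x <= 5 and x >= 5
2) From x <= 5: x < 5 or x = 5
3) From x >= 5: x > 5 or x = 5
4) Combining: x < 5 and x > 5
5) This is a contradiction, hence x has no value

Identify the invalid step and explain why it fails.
Step 4: Combining: x < 5 and x > 5

Step 4 incorrectly combines the conditions. From x <= 5 and x >= 5, the intersection is x = 5. The error treats the 'or' cases as 'and' requirements. The correct conclusion is that x = 5 is the unique solution, not that no solution exists.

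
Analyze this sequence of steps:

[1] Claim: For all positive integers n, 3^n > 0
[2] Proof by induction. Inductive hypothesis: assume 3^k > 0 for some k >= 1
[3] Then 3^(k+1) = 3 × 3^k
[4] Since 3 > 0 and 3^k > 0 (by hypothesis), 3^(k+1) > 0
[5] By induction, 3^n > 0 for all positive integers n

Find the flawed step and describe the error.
Step 5: By induction, 3^n > 0 for all positive integers n

Step 5 concludes the proof by induction, but no base case was ever established. A valid induction proof requires: (1) a base case proving 3^1 > 0, and (2) an inductive step showing IF 3^k > 0 THEN 3^(k+1) > 0. Steps 2-4 correctly establish the inductive step, but without the base case the conclusion in step 5 does not follow.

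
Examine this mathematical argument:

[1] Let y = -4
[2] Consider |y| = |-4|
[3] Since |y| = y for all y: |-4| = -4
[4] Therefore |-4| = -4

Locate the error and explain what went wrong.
Step 3: Since |y| = y for all y: |-4| = -4

Step 3 incorrectly states that |y| = y for all y. The correct definition is |y| = y when y >= 0, and |y| = -y when y < 0. Since -4 < 0, we have |-4| = -(-4) = 4, not -4.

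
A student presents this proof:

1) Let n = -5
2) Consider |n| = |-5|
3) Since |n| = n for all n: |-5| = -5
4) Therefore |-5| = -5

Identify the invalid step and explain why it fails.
Step 3: Since |n| = n for all n: |-5| = -5

Step 3 incorrectly states that |n| = n for all n. The correct definition is |n| = n when n >= 0, and |n| = -n when n < 0. Since -5 < 0, we have |-5| = -(-5) = 5, not -5.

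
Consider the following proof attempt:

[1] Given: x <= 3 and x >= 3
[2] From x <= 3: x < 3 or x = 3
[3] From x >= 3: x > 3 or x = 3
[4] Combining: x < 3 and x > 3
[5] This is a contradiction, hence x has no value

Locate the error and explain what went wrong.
Step 4: Combining: x < 3 and x > 3

Step 4 incorrectly combines the conditions. From x <= 3 and x >= 3, the intersection is x = 3. The error treats the 'or' cases as 'and' requirements. The correct conclusion is that x = 3 is the unique solution, not that no solution exists.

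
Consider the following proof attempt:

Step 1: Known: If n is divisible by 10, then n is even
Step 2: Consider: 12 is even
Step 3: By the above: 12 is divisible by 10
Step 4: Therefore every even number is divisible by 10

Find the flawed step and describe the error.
Step 3: By the above: 12 is divisible by 10

Step 3 commits the fallacy of affirming the consequent. The known fact 'divisible by 10 → even' does NOT imply 'even → divisible by 10'. That would be the converse, which is false. For example, 12 is even but 12 ÷ 10 = 1.20, which is not an integer.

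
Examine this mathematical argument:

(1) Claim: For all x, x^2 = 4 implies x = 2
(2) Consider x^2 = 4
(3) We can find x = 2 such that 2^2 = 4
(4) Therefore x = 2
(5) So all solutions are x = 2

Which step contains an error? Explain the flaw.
Step 4: Therefore x = 2

Step 4 incorrectly concludes that x = 2 is the only solution. The proof shows that x = 2 is A solution (existence), but does not show it is the ONLY solution (uniqueness). In fact, x = -2 is also a solution since (-2)^2 = 4. Finding one solution doesn't prove there are no others.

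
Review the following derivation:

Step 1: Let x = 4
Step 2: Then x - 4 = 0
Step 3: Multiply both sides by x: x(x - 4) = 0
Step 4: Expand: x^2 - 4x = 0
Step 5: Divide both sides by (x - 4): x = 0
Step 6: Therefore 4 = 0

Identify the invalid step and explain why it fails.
Step 5: Divide both sides by (x - 4): x = 0

Step 5 divides both sides by (x - 4). However, since x = 4, we have (x - 4) = 0. Division by zero is undefined, making this step invalid.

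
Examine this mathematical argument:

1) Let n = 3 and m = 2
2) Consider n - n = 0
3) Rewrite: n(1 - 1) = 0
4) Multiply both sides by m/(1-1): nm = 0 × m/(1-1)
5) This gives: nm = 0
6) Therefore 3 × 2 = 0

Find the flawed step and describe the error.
Step 4: Multiply both sides by m/(1-1): nm = 0 × m/(1-1)

Step 4 multiplies both sides by m/(1-1). However, 1-1 = 0, so this is multiplication by m/0, which is undefined. We cannot multiply by an undefined expression.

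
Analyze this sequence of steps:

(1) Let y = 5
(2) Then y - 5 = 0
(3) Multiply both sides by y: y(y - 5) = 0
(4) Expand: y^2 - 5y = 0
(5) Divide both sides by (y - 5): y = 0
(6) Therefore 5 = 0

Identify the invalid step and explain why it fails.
Step 5: Divide both sides by (y - 5): y = 0

Step 5 divides both sides by (y - 5). However, since y = 5, we have (y - 5) = 0. Division by zero is undefined, making this step invalid.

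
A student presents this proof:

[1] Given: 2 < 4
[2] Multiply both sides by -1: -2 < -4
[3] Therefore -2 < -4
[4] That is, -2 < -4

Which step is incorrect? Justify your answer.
Step 2: Multiply both sides by -1: -2 < -4

Step 2 multiplies both sides by -1 but fails to reverse the inequality sign. When multiplying (or dividing) an inequality by a negative number, the direction must be reversed. Since 2 < 4, we should get -2 > -4, i.e., -2 > -4.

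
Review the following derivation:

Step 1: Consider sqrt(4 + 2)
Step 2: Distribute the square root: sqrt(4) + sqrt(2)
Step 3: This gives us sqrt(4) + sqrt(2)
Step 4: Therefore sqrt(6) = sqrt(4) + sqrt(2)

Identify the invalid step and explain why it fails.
Step 2: Distribute the square root: sqrt(4) + sqrt(2)

Step 2 incorrectly 'distributes' the square root over addition. The square root function does not distribute: sqrt(a + b) ≠ sqrt(a) + sqrt(b). In fact, sqrt(4 + 2) = sqrt(6) ≈ 2.4495, while sqrt(4) + sqrt(2) ≈ 3.4142.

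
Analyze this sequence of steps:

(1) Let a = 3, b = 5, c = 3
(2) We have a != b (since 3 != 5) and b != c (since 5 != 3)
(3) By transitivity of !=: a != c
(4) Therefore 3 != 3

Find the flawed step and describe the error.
Step 3: By transitivity of !=: a != c

Step 3 incorrectly applies transitivity to the '!=' relation. Transitivity states: if a R b and b R c, then a R c. However, '!=' is not transitive. Counterexample: 3 != 5 and 5 != 3, but 3 = 3 (both equal 3). Transitivity holds for relations like <, <=, =, but not for !=.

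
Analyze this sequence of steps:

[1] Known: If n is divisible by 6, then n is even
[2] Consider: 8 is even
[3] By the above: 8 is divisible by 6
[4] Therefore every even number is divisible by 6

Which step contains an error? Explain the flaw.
Step 3: By the above: 8 is divisible by 6

Step 3 commits the fallacy of affirming the consequent. The known fact 'divisible by 6 → even' does NOT imply 'even → divisible by 6'. That would be the converse, which is false. For example, 8 is even but 8 ÷ 6 = 1.33, which is not an integer.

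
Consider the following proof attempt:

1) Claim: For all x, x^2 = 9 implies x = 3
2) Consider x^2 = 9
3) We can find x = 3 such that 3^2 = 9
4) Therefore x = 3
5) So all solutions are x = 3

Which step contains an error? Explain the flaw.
Step 4: Therefore x = 3

Step 4 incorrectly concludes that x = 3 is the only solution. The proof shows that x = 3 is A solution (existence), but does not show it is the ONLY solution (uniqueness). In fact, x = -3 is also a solution since (-3)^2 = 9. Finding one solution doesn't prove there are no others.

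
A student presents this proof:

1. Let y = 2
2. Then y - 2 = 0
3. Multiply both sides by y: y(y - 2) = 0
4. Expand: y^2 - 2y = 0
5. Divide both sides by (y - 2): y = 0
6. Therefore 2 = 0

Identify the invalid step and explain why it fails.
Step 5: Divide both sides by (y - 2): y = 0

Step 5 divides both sides by (y - 2). However, since y = 2, we have (y - 2) = 0. Division by zero is undefined, making this step invalid.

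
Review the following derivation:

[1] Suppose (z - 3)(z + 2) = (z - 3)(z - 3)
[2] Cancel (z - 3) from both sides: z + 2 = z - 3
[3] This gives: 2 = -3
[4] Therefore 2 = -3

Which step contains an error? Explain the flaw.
Step 2: Cancel (z - 3) from both sides: z + 2 = z - 3

Step 2 cancels (z - 3) from both sides. This is only valid if (z - 3) ≠ 0, i.e., z ≠ 3. When z = 3, both sides equal zero regardless of the other factors. The correct approach requires considering z = 3 as a separate case.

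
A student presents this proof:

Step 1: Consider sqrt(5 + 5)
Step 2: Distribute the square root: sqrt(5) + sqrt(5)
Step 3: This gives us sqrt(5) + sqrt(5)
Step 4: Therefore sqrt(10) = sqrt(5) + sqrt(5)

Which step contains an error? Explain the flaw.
Step 2: Distribute the square root: sqrt(5) + sqrt(5)

Step 2 incorrectly 'distributes' the square root over addition. The square root function does not distribute: sqrt(a + b) ≠ sqrt(a) + sqrt(b). In fact, sqrt(5 + 5) = sqrt(10) ≈ 3.1623, while sqrt(5) + sqrt(5) ≈ 4.4721.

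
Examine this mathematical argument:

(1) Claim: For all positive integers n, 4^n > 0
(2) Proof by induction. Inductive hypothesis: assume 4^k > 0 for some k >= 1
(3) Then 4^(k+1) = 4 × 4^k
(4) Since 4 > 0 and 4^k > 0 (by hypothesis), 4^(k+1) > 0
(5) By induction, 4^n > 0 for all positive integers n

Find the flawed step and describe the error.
Step 5: By induction, 4^n > 0 for all positive integers n

Step 5 concludes the proof by induction, but no base case was ever established. A valid induction proof requires: (1) a base case proving 4^1 > 0, and (2) an inductive step showing IF 4^k > 0 THEN 4^(k+1) > 0. Steps 2-4 correctly establish the inductive step, but without the base case the conclusion in step 5 does not follow.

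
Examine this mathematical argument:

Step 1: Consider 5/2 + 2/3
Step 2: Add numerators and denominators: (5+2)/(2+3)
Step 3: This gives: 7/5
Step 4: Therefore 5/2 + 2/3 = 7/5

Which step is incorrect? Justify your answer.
Step 2: Add numerators and denominators: (5+2)/(2+3)

Step 2 incorrectly adds fractions by separately adding numerators and denominators. This is wrong. The correct method requires a common denominator: 5/2 + 2/3 = (5×3 + 2×2)/(2×3) = 19/6 = 19/6. The method used gives 7/5, which is different.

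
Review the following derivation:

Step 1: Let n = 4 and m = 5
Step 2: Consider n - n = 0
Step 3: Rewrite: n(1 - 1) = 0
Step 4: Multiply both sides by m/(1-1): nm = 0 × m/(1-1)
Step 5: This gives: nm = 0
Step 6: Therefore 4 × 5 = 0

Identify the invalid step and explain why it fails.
Step 4: Multiply both sides by m/(1-1): nm = 0 × m/(1-1)

Step 4 multiplies both sides by m/(1-1). However, 1-1 = 0, so this is multiplication by m/0, which is undefined. We cannot multiply by an undefined expression.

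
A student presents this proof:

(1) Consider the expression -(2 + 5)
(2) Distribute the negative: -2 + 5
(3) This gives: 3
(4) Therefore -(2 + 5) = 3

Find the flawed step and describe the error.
Step 2: Distribute the negative: -2 + 5

Step 2 incorrectly distributes the negative sign. The correct distribution is -(2 + 5) = -2 - 5 = -7. The negative must be applied to both terms, not just the first. The error treats -(2 + 5) as -2 + 5, which equals 3 instead of -7.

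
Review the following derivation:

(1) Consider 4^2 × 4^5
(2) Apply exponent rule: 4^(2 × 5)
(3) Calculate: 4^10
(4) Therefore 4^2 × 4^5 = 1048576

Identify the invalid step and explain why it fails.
Step 2: Apply exponent rule: 4^(2 × 5)

Step 2 incorrectly states that a^b × a^c = a^(b×c). The correct rule is a^b × a^c = a^(b+c). The actual value is 4^2 × 4^5 = 4^7 = 16384, not 4^10 = 1048576.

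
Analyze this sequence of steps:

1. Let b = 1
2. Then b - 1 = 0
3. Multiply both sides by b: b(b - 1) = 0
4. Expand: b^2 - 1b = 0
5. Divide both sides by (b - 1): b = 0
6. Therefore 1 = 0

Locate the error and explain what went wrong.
Step 5: Divide both sides by (b - 1): b = 0

Step 5 divides both sides by (b - 1). However, since b = 1, we have (b - 1) = 0. Division by zero is undefined, making this step invalid.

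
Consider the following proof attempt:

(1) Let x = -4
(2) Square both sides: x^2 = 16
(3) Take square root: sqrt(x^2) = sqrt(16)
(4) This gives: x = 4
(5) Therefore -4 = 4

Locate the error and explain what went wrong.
Step 4: This gives: x = 4

Step 4 incorrectly states that sqrt(x^2) = x. The correct identity is sqrt(x^2) = |x|. Since x = -4 < 0, we have sqrt(x^2) = |-4| = 4, not x = -4.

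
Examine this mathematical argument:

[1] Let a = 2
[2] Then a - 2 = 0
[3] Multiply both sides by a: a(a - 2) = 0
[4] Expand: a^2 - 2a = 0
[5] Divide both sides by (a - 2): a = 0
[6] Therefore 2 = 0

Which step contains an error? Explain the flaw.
Step 5: Divide both sides by (a - 2): a = 0

Step 5 divides both sides by (a - 2). However, since a = 2, we have (a - 2) = 0. Division by zero is undefined, making this step invalid.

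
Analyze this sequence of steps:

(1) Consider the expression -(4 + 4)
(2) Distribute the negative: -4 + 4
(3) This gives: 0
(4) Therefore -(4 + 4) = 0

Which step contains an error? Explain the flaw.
Step 2: Distribute the negative: -4 + 4

Step 2 incorrectly distributes the negative sign. The correct distribution is -(4 + 4) = -4 - 4 = -8. The negative must be applied to both terms, not just the first. The error treats -(4 + 4) as -4 + 4, which equals 0 instead of -8.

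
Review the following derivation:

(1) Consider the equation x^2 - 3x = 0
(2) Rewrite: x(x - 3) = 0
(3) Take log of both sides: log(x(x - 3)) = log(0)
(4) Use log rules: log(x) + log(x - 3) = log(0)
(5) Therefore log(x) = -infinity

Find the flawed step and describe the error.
Step 3: Take log of both sides: log(x(x - 3)) = log(0)

Step 3 takes the logarithm of both sides, resulting in log(0) on the right side. The logarithm is only defined for positive numbers; log(0) is undefined (approaches negative infinity). This operation is invalid.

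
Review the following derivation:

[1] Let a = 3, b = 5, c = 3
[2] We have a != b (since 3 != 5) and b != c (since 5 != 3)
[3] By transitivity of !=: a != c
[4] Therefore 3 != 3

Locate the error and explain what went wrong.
Step 3: By transitivity of !=: a != c

Step 3 incorrectly applies transitivity to the '!=' relation. Transitivity states: if a R b and b R c, then a R c. However, '!=' is not transitive. Counterexample: 3 != 5 and 5 != 3, but 3 = 3 (both equal 3). Transitivity holds for relations like <, <=, =, but not for !=.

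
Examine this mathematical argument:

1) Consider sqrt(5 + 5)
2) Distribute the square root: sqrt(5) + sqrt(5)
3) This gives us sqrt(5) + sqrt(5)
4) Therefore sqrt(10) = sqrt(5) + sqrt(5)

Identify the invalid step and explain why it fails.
Step 2: Distribute the square root: sqrt(5) + sqrt(5)

Step 2 incorrectly 'distributes' the square root over addition. The square root function does not distribute: sqrt(a + b) ≠ sqrt(a) + sqrt(b). In fact, sqrt(5 + 5) = sqrt(10) ≈ 3.1623, while sqrt(5) + sqrt(5) ≈ 4.4721.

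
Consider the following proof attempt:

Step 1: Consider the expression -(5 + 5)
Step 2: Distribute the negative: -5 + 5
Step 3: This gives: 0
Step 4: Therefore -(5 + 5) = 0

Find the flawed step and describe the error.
Step 2: Distribute the negative: -5 + 5

Step 2 incorrectly distributes the negative sign. The correct distribution is -(5 + 5) = -5 - 5 = -10. The negative must be applied to both terms, not just the first. The error treats -(5 + 5) as -5 + 5, which equals 0 instead of -10.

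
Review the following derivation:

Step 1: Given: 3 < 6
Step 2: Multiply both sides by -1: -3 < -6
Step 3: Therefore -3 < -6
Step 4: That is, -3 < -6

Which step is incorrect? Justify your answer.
Step 2: Multiply both sides by -1: -3 < -6

Step 2 multiplies both sides by -1 but fails to reverse the inequality sign. When multiplying (or dividing) an inequality by a negative number, the direction must be reversed. Since 3 < 6, we should get -3 > -6, i.e., -3 > -6.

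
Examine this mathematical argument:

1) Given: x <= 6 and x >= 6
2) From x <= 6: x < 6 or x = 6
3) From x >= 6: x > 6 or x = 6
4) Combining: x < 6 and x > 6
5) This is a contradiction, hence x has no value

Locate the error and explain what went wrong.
Step 4: Combining: x < 6 and x > 6

Step 4 incorrectly combines the conditions. From x <= 6 and x >= 6, the intersection is x = 6. The error treats the 'or' cases as 'and' requirements. The correct conclusion is that x = 6 is the unique solution, not that no solution exists.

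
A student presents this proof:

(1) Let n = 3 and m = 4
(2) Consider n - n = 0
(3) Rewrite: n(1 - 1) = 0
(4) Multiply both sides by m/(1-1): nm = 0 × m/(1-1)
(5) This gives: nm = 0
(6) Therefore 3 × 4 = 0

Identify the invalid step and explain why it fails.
Step 4: Multiply both sides by m/(1-1): nm = 0 × m/(1-1)

Step 4 multiplies both sides by m/(1-1). However, 1-1 = 0, so this is multiplication by m/0, which is undefined. We cannot multiply by an undefined expression.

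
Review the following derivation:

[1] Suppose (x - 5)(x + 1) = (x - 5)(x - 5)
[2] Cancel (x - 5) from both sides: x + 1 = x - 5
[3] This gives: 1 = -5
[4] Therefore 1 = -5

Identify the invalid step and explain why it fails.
Step 2: Cancel (x - 5) from both sides: x + 1 = x - 5

Step 2 cancels (x - 5) from both sides. This is only valid if (x - 5) ≠ 0, i.e., x ≠ 5. When x = 5, both sides equal zero regardless of the other factors. The correct approach requires considering x = 5 as a separate case.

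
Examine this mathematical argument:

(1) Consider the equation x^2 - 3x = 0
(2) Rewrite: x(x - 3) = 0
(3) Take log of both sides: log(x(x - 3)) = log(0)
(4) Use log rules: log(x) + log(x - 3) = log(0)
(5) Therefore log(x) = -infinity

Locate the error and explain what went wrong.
Step 3: Take log of both sides: log(x(x - 3)) = log(0)

Step 3 takes the logarithm of both sides, resulting in log(0) on the right side. The logarithm is only defined for positive numbers; log(0) is undefined (approaches negative infinity). This operation is invalid.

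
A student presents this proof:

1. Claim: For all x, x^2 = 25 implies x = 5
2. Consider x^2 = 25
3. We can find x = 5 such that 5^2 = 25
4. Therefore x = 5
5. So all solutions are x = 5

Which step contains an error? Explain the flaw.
Step 4: Therefore x = 5

Step 4 incorrectly concludes that x = 5 is the only solution. The proof shows that x = 5 is A solution (existence), but does not show it is the ONLY solution (uniqueness). In fact, x = -5 is also a solution since (-5)^2 = 25. Finding one solution doesn't prove there are no others.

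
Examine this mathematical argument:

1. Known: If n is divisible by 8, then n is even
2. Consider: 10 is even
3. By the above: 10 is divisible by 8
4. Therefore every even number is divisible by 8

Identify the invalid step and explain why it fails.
Step 3: By the above: 10 is divisible by 8

Step 3 commits the fallacy of affirming the consequent. The known fact 'divisible by 8 → even' does NOT imply 'even → divisible by 8'. That would be the converse, which is false. For example, 10 is even but 10 ÷ 8 = 1.25, which is not an integer.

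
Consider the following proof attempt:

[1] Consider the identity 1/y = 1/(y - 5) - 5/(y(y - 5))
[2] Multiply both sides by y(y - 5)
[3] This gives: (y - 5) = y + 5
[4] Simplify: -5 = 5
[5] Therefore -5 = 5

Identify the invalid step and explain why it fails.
Step 3: This gives: (y - 5) = y + 5

Step 3 makes a sign error when clearing denominators. Multiplying -5/(y(y - 5)) by y(y - 5) gives -5, not +5. The correct result is (y - 5) = y - 5, which is trivially true, not (y - 5) = y + 5. (Step 1 is a valid identity: 1/(y - 5) - 5/(y(y - 5)) = (y - 5)/(y(y - 5)) = 1/y.)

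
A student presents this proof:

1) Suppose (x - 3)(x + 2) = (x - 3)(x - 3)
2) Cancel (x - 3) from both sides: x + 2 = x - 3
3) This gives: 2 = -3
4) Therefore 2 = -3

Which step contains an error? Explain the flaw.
Step 2: Cancel (x - 3) from both sides: x + 2 = x - 3

Step 2 cancels (x - 3) from both sides. This is only valid if (x - 3) ≠ 0, i.e., x ≠ 3. When x = 3, both sides equal zero regardless of the other factors. The correct approach requires considering x = 3 as a separate case.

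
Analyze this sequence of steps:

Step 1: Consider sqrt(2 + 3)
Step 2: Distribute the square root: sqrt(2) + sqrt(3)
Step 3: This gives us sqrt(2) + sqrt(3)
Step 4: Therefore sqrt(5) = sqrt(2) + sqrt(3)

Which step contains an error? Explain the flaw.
Step 2: Distribute the square root: sqrt(2) + sqrt(3)

Step 2 incorrectly 'distributes' the square root over addition. The square root function does not distribute: sqrt(a + b) ≠ sqrt(a) + sqrt(b). In fact, sqrt(2 + 3) = sqrt(5) ≈ 2.2361, while sqrt(2) + sqrt(3) ≈ 3.1463.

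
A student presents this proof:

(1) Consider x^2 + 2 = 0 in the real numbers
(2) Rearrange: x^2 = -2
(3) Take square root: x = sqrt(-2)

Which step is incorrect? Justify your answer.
Step 3: Take square root: x = sqrt(-2)

Step 3 takes the square root of -2, which is negative. In the real number system, the square root of a negative number is undefined. The equation x^2 + 2 = 0 has no real solutions. Square roots of negative numbers only exist in the complex numbers.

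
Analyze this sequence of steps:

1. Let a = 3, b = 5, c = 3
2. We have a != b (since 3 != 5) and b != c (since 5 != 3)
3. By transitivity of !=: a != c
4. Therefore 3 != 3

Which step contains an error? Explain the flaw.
Step 3: By transitivity of !=: a != c

Step 3 incorrectly applies transitivity to the '!=' relation. Transitivity states: if a R b and b R c, then a R c. However, '!=' is not transitive. Counterexample: 3 != 5 and 5 != 3, but 3 = 3 (both equal 3). Transitivity holds for relations like <, <=, =, but not for !=.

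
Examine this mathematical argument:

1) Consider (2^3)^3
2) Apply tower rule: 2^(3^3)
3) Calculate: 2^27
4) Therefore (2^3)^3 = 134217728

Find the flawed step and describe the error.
Step 2: Apply tower rule: 2^(3^3)

Step 2 incorrectly states that (a^b)^c = a^(b^c). The correct rule is (a^b)^c = a^(b×c). The actual value is (2^3)^3 = 2^9 = 512, not 2^27 = 134217728.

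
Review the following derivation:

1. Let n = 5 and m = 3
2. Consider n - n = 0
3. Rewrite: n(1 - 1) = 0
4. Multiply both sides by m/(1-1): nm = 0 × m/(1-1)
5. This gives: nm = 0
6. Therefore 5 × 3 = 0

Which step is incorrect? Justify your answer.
Step 4: Multiply both sides by m/(1-1): nm = 0 × m/(1-1)

Step 4 multiplies both sides by m/(1-1). However, 1-1 = 0, so this is multiplication by m/0, which is undefined. We cannot multiply by an undefined expression.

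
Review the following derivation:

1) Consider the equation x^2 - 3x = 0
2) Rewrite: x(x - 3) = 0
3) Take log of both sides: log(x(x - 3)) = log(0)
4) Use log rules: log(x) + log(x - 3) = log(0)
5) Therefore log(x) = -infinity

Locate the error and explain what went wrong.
Step 3: Take log of both sides: log(x(x - 3)) = log(0)

Step 3 takes the logarithm of both sides, resulting in log(0) on the right side. The logarithm is only defined for positive numbers; log(0) is undefined (approaches negative infinity). This operation is invalid.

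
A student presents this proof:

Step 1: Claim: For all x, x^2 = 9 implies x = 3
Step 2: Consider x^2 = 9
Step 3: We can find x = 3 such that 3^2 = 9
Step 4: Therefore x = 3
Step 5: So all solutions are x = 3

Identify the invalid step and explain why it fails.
Step 4: Therefore x = 3

Step 4 incorrectly concludes that x = 3 is the only solution. The proof shows that x = 3 is A solution (existence), but does not show it is the ONLY solution (uniqueness). In fact, x = -3 is also a solution since (-3)^2 = 9. Finding one solution doesn't prove there are no others.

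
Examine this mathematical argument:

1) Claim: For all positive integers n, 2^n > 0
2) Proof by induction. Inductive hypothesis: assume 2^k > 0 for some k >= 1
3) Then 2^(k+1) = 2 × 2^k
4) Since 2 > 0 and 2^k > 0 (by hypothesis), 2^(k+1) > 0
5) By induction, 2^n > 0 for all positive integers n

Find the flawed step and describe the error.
Step 5: By induction, 2^n > 0 for all positive integers n

Step 5 concludes the proof by induction, but no base case was ever established. A valid induction proof requires: (1) a base case proving 2^1 > 0, and (2) an inductive step showing IF 2^k > 0 THEN 2^(k+1) > 0. Steps 2-4 correctly establish the inductive step, but without the base case the conclusion in step 5 does not follow.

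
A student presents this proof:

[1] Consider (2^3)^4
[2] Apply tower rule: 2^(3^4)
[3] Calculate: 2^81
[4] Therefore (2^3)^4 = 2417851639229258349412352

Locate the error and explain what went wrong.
Step 2: Apply tower rule: 2^(3^4)

Step 2 incorrectly states that (a^b)^c = a^(b^c). The correct rule is (a^b)^c = a^(b×c). The actual value is (2^3)^4 = 2^12 = 4096, not 2^81 = 2417851639229258349412352.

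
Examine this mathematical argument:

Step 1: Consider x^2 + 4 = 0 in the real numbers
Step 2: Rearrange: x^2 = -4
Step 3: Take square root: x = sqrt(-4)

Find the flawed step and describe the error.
Step 3: Take square root: x = sqrt(-4)

Step 3 takes the square root of -4, which is negative. In the real number system, the square root of a negative number is undefined. The equation x^2 + 4 = 0 has no real solutions. Square roots of negative numbers only exist in the complex numbers.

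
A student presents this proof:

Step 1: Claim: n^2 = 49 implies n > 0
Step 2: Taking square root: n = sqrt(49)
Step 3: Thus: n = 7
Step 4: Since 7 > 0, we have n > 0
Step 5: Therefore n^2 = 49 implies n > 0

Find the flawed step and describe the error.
Step 2: Taking square root: n = sqrt(49)

Step 2 takes the square root and assumes the positive root only. The equation n^2 = 49 actually has two solutions: n = 7 and n = -7. The proof silently assumes n > 0 without justification, then uses this assumption to conclude n > 0, which is circular. The counterexample n = -7 shows the claim is false.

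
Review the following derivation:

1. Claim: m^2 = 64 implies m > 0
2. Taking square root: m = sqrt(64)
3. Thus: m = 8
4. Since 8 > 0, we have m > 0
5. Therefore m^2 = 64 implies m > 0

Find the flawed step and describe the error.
Step 2: Taking square root: m = sqrt(64)

Step 2 takes the square root and assumes the positive root only. The equation m^2 = 64 actually has two solutions: m = 8 and m = -8. The proof silently assumes m > 0 without justification, then uses this assumption to conclude m > 0, which is circular. The counterexample m = -8 shows the claim is false.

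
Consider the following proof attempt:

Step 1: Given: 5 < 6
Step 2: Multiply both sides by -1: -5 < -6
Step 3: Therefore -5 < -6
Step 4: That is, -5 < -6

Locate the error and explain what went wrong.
Step 2: Multiply both sides by -1: -5 < -6

Step 2 multiplies both sides by -1 but fails to reverse the inequality sign. When multiplying (or dividing) an inequality by a negative number, the direction must be reversed. Since 5 < 6, we should get -5 > -6, i.e., -5 > -6.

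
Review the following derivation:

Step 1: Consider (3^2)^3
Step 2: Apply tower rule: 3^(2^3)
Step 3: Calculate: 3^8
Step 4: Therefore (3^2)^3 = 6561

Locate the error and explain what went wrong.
Step 2: Apply tower rule: 3^(2^3)

Step 2 incorrectly states that (a^b)^c = a^(b^c). The correct rule is (a^b)^c = a^(b×c). The actual value is (3^2)^3 = 3^6 = 729, not 3^8 = 6561.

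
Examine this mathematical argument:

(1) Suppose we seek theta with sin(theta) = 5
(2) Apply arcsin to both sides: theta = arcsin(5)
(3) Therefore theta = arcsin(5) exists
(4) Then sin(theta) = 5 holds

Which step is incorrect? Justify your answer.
Step 2: Apply arcsin to both sides: theta = arcsin(5)

Step 2 applies arcsin to 5. However, arcsin(x) is only defined for x in [-1, 1] because sin(theta) can only produce values in that range. Since |5| > 1, arcsin(5) is undefined. There is no angle whose sine equals 5.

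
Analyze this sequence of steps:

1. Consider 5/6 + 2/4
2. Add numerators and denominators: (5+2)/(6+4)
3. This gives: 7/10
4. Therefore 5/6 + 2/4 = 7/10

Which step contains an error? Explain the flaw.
Step 2: Add numerators and denominators: (5+2)/(6+4)

Step 2 incorrectly adds fractions by separately adding numerators and denominators. This is wrong. The correct method requires a common denominator: 5/6 + 2/4 = (5×4 + 2×6)/(6×4) = 32/24 = 4/3. The method used gives 7/10, which is different.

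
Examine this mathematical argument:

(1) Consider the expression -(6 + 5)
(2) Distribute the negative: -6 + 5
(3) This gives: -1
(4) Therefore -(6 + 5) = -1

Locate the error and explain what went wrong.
Step 2: Distribute the negative: -6 + 5

Step 2 incorrectly distributes the negative sign. The correct distribution is -(6 + 5) = -6 - 5 = -11. The negative must be applied to both terms, not just the first. The error treats -(6 + 5) as -6 + 5, which equals -1 instead of -11.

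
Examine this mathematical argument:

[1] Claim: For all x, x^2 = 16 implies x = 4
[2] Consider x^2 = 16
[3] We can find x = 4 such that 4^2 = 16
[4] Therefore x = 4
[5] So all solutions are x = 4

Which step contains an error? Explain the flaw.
Step 4: Therefore x = 4

Step 4 incorrectly concludes that x = 4 is the only solution. The proof shows that x = 4 is A solution (existence), but does not show it is the ONLY solution (uniqueness). In fact, x = -4 is also a solution since (-4)^2 = 16. Finding one solution doesn't prove there are no others.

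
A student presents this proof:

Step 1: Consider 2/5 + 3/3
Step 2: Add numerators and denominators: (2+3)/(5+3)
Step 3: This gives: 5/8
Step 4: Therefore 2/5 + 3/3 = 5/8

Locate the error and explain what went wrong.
Step 2: Add numerators and denominators: (2+3)/(5+3)

Step 2 incorrectly adds fractions by separately adding numerators and denominators. This is wrong. The correct method requires a common denominator: 2/5 + 3/3 = (2×3 + 3×5)/(5×3) = 21/15 = 7/5. The method used gives 5/8, which is different.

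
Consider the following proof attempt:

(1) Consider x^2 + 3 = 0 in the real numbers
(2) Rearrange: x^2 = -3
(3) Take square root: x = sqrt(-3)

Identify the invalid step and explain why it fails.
Step 3: Take square root: x = sqrt(-3)

Step 3 takes the square root of -3, which is negative. In the real number system, the square root of a negative number is undefined. The equation x^2 + 3 = 0 has no real solutions. Square roots of negative numbers only exist in the complex numbers.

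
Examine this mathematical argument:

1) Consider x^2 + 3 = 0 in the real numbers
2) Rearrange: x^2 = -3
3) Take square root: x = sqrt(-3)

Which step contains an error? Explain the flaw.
Step 3: Take square root: x = sqrt(-3)

Step 3 takes the square root of -3, which is negative. In the real number system, the square root of a negative number is undefined. The equation x^2 + 3 = 0 has no real solutions. Square roots of negative numbers only exist in the complex numbers.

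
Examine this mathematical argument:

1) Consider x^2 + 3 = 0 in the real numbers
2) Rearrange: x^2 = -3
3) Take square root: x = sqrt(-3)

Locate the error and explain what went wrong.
Step 3: Take square root: x = sqrt(-3)

Step 3 takes the square root of -3, which is negative. In the real number system, the square root of a negative number is undefined. The equation x^2 + 3 = 0 has no real solutions. Square roots of negative numbers only exist in the complex numbers.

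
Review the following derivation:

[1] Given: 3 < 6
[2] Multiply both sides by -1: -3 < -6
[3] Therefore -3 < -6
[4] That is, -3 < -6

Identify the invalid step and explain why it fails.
Step 2: Multiply both sides by -1: -3 < -6

Step 2 multiplies both sides by -1 but fails to reverse the inequality sign. When multiplying (or dividing) an inequality by a negative number, the direction must be reversed. Since 3 < 6, we should get -3 > -6, i.e., -3 > -6.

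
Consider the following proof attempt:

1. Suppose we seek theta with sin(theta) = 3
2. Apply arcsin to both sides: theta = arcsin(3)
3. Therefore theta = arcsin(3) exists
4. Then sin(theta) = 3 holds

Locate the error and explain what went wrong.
Step 2: Apply arcsin to both sides: theta = arcsin(3)

Step 2 applies arcsin to 3. However, arcsin(x) is only defined for x in [-1, 1] because sin(theta) can only produce values in that range. Since |3| > 1, arcsin(3) is undefined. There is no angle whose sine equals 3.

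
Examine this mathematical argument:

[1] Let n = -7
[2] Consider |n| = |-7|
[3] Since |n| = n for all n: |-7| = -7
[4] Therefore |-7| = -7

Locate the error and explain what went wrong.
Step 3: Since |n| = n for all n: |-7| = -7

Step 3 incorrectly states that |n| = n for all n. The correct definition is |n| = n when n >= 0, and |n| = -n when n < 0. Since -7 < 0, we have |-7| = -(-7) = 7, not -7.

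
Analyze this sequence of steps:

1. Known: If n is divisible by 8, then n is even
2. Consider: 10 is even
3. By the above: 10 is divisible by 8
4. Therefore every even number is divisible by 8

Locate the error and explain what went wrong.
Step 3: By the above: 10 is divisible by 8

Step 3 commits the fallacy of affirming the consequent. The known fact 'divisible by 8 → even' does NOT imply 'even → divisible by 8'. That would be the converse, which is false. For example, 10 is even but 10 ÷ 8 = 1.25, which is not an integer.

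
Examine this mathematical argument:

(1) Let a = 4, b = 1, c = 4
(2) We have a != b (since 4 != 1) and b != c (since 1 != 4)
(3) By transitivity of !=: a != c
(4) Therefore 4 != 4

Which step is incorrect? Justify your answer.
Step 3: By transitivity of !=: a != c

Step 3 incorrectly applies transitivity to the '!=' relation. Transitivity states: if a R b and b R c, then a R c. However, '!=' is not transitive. Counterexample: 4 != 1 and 1 != 4, but 4 = 4 (both equal 4). Transitivity holds for relations like <, <=, =, but not for !=.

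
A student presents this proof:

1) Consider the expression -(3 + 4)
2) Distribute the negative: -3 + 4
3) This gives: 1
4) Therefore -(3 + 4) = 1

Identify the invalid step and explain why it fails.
Step 2: Distribute the negative: -3 + 4

Step 2 incorrectly distributes the negative sign. The correct distribution is -(3 + 4) = -3 - 4 = -7. The negative must be applied to both terms, not just the first. The error treats -(3 + 4) as -3 + 4, which equals 1 instead of -7.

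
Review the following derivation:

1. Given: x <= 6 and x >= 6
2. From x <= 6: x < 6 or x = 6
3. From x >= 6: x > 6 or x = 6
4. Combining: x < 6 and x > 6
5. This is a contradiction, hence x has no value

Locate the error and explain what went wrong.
Step 4: Combining: x < 6 and x > 6

Step 4 incorrectly combines the conditions. From x <= 6 and x >= 6, the intersection is x = 6. The error treats the 'or' cases as 'and' requirements. The correct conclusion is that x = 6 is the unique solution, not that no solution exists.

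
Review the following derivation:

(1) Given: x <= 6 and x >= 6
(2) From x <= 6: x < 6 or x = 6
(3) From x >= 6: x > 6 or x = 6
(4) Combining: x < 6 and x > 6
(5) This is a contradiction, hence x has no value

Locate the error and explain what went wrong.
Step 4: Combining: x < 6 and x > 6

Step 4 incorrectly combines the conditions. From x <= 6 and x >= 6, the intersection is x = 6. The error treats the 'or' cases as 'and' requirements. The correct conclusion is that x = 6 is the unique solution, not that no solution exists.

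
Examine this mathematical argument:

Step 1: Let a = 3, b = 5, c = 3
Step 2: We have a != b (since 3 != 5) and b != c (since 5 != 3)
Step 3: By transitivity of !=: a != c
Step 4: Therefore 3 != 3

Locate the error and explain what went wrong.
Step 3: By transitivity of !=: a != c

Step 3 incorrectly applies transitivity to the '!=' relation. Transitivity states: if a R b and b R c, then a R c. However, '!=' is not transitive. Counterexample: 3 != 5 and 5 != 3, but 3 = 3 (both equal 3). Transitivity holds for relations like <, <=, =, but not for !=.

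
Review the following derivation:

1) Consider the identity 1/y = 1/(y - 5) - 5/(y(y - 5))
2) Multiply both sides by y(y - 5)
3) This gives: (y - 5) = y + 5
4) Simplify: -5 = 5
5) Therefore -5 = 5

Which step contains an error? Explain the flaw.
Step 3: This gives: (y - 5) = y + 5

Step 3 makes a sign error when clearing denominators. Multiplying -5/(y(y - 5)) by y(y - 5) gives -5, not +5. The correct result is (y - 5) = y - 5, which is trivially true, not (y - 5) = y + 5. (Step 1 is a valid identity: 1/(y - 5) - 5/(y(y - 5)) = (y - 5)/(y(y - 5)) = 1/y.)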